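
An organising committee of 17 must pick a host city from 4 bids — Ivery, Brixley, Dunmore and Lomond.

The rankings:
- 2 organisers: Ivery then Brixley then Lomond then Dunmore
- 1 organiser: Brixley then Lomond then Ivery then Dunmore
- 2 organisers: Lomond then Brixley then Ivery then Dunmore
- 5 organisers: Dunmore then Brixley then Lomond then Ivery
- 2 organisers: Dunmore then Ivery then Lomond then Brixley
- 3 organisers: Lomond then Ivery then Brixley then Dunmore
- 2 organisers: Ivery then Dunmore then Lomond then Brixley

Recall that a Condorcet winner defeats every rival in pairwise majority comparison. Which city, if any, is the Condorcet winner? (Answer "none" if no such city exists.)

none

Check each pair by majority over 17 ballots:
Ivery vs Brixley: Ivery is ranked higher on 2+2+3+2 = 9 ballots, Brixley on 8. Ivery wins 9–8.
Ivery vs Dunmore: Ivery preferred on 2+1+2+3+2 = 10 ballots; Ivery wins 10–7.
Ivery vs Lomond: 2+2+2 = 6 for Ivery, 11 for Lomond — Lomond by 11–6.
Brixley vs Dunmore: 8 to 9, Dunmore.
Brixley vs Lomond: Brixley preferred on 2+1+5 = 8 ballots; Lomond wins 9–8.
Dunmore vs Lomond: Dunmore preferred on 5+2+2 = 9 ballots; Dunmore wins 9–8.
No city is unbeaten: Ivery loses to Lomond; Brixley loses to Ivery; Dunmore loses to Ivery; Lomond loses to Dunmore. In particular Ivery > Dunmore > Lomond > Ivery is a majority cycle — no Condorcet winner exists.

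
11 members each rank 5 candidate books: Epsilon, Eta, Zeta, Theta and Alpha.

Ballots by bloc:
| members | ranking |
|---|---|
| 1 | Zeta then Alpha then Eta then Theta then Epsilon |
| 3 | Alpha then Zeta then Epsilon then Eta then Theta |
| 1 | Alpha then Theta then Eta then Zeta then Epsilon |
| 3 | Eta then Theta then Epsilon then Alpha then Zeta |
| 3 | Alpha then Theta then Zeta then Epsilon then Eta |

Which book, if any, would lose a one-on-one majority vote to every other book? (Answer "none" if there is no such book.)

Head-to-head results (11 members):
Epsilon vs Eta: 6 to 5, Epsilon.
Epsilon vs Zeta: Epsilon preferred on 3 ballots; Zeta wins 8–3.
Epsilon vs Theta: Theta wins 8–3.
Epsilon vs Alpha: 3 to 8, Alpha.
Eta vs Zeta: 4 to 7, Zeta.
Eta vs Theta: Eta wins 7–4.
Eta vs Alpha: Eta is ranked higher on 3 ballots, Alpha on 8. Alpha wins 8–3.
Zeta vs Theta: Theta, 7–4.
Zeta vs Alpha: Alpha, 10–1.
Theta vs Alpha: Alpha, 8–3.
Each book has at least one pairwise win (Epsilon beats Eta; Eta beats Theta; Zeta beats Epsilon; Theta beats Epsilon; Alpha beats Epsilon) — no Condorcet loser.

none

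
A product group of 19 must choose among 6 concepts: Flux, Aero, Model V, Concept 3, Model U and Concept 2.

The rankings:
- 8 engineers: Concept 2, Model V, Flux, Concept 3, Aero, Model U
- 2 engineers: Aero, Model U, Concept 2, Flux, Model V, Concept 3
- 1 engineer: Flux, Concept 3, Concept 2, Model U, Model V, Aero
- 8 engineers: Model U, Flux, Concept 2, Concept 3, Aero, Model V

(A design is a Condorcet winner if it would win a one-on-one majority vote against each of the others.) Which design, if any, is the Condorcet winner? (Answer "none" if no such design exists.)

none

Pairwise majorities:
Flux vs Aero: Flux wins 17–2.
Flux vs Model V: Flux, 11–8.
Flux vs Concept 3: Flux wins 19–0.
Flux vs Model U: Model U wins 10–9.
Flux vs Concept 2: Flux preferred on 1+8 = 9 ballots; Concept 2 wins 10–9.
Aero vs Model V: Aero is ranked higher on 2+8 = 10 ballots, Model V on 9. Aero wins 10–9.
Aero vs Concept 3: Concept 3 wins 17–2.
Aero–Model U: Aero 10–9.
Aero–Concept 2: Concept 2 17–2.
Model V vs Concept 3: Model V is ranked higher on 8+2 = 10 ballots, Concept 3 on 9. Model V wins 10–9.
Model V vs Model U: Model V preferred on 8 ballots; Model U wins 11–8.
Model V vs Concept 2: Concept 2, 19–0.
Concept 3 vs Model U: Concept 3 is ranked higher on 8+1 = 9 ballots, Model U on 10. Model U wins 10–9.
Concept 3 vs Concept 2: Concept 3 is ranked higher on 1 ballot, Concept 2 on 18. Concept 2 wins 18–1.
Model U vs Concept 2: Model U, 10–9.
Each design drops at least one matchup (Flux loses to Model U; Aero loses to Flux; Model V loses to Flux; Concept 3 loses to Flux; Model U loses to Aero; Concept 2 loses to Model U); the cycle Flux > Aero > Model U > Flux rules out a Condorcet winner.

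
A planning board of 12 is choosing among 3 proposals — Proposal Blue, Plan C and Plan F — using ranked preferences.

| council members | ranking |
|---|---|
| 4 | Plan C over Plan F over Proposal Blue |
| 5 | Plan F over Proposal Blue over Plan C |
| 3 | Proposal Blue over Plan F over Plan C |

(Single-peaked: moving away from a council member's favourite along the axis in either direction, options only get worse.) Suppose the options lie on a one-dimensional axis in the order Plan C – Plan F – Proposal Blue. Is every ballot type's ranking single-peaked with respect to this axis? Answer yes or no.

yes

Axis positions: Plan C=1, Plan F=2, Proposal Blue=3.
Ballot type 1 (peak Plan C at position 1): ranking walks positions 1-2-3, expanding outward from the peak — single-peaked.
Ballot type 2 (peak Plan F at position 2): ranking walks positions 2-3-1, expanding outward from the peak — single-peaked.
Ballot type 3 (peak Proposal Blue at position 3): ranking walks positions 3-2-1, expanding outward from the peak — single-peaked.
Every ranking is single-peaked on this axis.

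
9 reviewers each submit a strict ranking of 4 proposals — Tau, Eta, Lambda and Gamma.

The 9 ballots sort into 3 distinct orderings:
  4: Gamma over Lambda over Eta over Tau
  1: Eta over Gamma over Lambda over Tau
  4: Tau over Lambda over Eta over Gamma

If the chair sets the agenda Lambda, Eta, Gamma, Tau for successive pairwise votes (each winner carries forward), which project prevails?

Round 1: Lambda vs Eta — 8–1, Lambda advances.
Round 2: Lambda vs Gamma — 4–5, Gamma advances.
Round 3: Gamma vs Tau — 5–4, Gamma advances.
The agenda winner is Gamma.

Gamma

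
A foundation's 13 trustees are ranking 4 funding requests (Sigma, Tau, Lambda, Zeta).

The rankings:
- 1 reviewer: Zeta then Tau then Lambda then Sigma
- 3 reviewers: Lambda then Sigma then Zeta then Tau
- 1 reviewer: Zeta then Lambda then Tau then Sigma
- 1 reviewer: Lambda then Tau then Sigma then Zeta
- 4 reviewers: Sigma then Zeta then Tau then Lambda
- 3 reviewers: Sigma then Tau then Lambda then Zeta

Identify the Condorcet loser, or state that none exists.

none

Head-to-head results (13 reviewers):
Sigma vs Tau: Sigma is ranked higher on 3+4+3 = 10 ballots, Tau on 3. Sigma wins 10–3.
Sigma vs Lambda: 7 to 6, Sigma.
Sigma vs Zeta: Sigma, 11–2.
Tau vs Lambda: 1+4+3 = 8 for Tau, 5 for Lambda — Tau by 8–5.
Tau vs Zeta: Tau is ranked higher on 1+3 = 4 ballots, Zeta on 9. Zeta wins 9–4.
Lambda vs Zeta: Lambda wins 7–6.
Every project wins at least one matchup (Sigma beats Tau; Tau beats Lambda; Lambda beats Zeta; Zeta beats Tau), so there is no Condorcet loser.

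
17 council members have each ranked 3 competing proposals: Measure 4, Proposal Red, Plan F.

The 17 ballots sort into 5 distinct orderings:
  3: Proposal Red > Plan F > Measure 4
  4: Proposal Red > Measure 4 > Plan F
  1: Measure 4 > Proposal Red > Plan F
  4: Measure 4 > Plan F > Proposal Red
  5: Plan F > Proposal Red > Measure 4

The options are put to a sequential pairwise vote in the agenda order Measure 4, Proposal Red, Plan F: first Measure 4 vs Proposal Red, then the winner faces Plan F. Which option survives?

Plan F

Round 1: Measure 4 vs Proposal Red — 5–12, Proposal Red advances.
Round 2: Proposal Red vs Plan F — 8–9, Plan F advances.
The agenda winner is Plan F.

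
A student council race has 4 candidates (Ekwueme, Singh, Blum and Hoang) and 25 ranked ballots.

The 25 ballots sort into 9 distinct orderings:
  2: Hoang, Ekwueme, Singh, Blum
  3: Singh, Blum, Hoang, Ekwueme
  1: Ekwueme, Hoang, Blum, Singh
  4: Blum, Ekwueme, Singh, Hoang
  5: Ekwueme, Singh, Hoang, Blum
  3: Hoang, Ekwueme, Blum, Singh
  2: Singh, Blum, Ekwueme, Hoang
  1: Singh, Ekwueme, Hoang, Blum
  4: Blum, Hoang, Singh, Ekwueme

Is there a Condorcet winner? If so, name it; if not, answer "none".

none

Check each pair by majority over 25 ballots:
Ekwueme–Singh: Ekwueme 15–10.
Ekwueme vs Blum: Blum wins 13–12.
Ekwueme vs Hoang: 1+4+5+2+1 = 13 for Ekwueme, 12 for Hoang — Ekwueme by 13–12.
Singh–Blum: Singh 13–12.
Singh–Hoang: Singh 15–10.
Blum vs Hoang: Blum is ranked higher on 3+4+2+4 = 13 ballots, Hoang on 12. Blum wins 13–12.
Each candidate drops at least one matchup (Ekwueme loses to Blum; Singh loses to Ekwueme; Blum loses to Singh; Hoang loses to Ekwueme); the cycle Ekwueme → Singh → Blum → Ekwueme rules out a Condorcet winner.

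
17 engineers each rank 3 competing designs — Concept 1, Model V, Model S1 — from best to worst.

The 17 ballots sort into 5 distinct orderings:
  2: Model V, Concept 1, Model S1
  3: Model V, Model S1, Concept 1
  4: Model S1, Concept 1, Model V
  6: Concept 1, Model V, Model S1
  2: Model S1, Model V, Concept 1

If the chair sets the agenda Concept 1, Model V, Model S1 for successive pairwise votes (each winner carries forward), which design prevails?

Round 1: Concept 1 vs Model V — 10–7, Concept 1 advances.
Round 2: Concept 1 vs Model S1 — 8–9, Model S1 advances.
The agenda winner is Model S1.

Model S1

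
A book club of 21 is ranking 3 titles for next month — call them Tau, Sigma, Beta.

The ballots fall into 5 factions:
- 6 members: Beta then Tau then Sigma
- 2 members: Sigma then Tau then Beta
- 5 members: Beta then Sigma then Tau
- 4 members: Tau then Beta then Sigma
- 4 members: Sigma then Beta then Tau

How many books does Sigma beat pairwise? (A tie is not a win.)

1

Sigma against each rival (21 members):
Sigma–Tau: Sigma 11–10.
Sigma–Beta: Beta 15–6.
Sigma beats Tau; loses to Beta — 1 pairwise win.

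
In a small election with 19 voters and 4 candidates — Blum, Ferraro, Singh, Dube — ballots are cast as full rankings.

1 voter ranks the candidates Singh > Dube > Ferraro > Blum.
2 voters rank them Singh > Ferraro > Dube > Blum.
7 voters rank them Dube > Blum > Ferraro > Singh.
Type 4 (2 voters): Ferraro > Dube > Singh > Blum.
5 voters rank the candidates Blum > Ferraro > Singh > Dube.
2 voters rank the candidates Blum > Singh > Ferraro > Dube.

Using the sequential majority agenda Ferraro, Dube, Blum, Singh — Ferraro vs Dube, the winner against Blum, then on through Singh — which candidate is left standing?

Blum

Round 1: Ferraro vs Dube — 11–8, Ferraro advances.
Round 2: Ferraro vs Blum — 5–14, Blum advances.
Round 3: Blum vs Singh — 14–5, Blum advances.
The agenda winner is Blum.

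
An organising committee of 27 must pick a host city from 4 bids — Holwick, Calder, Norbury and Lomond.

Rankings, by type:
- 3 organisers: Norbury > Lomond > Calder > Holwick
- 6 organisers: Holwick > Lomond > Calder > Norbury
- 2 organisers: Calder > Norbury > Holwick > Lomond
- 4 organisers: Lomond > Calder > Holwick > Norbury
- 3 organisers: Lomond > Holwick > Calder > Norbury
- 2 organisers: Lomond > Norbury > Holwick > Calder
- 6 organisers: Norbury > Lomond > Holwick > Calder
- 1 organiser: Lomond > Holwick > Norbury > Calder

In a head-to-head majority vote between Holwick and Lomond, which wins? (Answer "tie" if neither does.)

Ballots ranking Holwick above Lomond: 6 + 2 = 8.
Ballots ranking Lomond above Holwick: 27 − 8 = 19.
Lomond wins the head-to-head 19–8.

Lomond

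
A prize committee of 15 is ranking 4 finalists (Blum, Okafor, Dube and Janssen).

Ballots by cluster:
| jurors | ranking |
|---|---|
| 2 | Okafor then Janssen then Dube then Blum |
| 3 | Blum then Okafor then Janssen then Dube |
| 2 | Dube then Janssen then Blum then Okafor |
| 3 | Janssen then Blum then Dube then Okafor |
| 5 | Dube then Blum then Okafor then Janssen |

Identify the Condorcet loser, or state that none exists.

none

Head-to-head results (15 jurors):
Blum–Okafor: Blum 13–2.
Blum vs Dube: Dube wins 9–6.
Blum–Janssen: Blum 8–7.
Okafor vs Dube: Dube, 10–5.
Okafor–Janssen: Okafor 10–5.
Dube vs Janssen: Dube is ranked higher on 2+5 = 7 ballots, Janssen on 8. Janssen wins 8–7.
Every nominee wins at least one matchup (Blum beats Okafor; Okafor beats Janssen; Dube beats Blum; Janssen beats Dube), so there is no Condorcet loser.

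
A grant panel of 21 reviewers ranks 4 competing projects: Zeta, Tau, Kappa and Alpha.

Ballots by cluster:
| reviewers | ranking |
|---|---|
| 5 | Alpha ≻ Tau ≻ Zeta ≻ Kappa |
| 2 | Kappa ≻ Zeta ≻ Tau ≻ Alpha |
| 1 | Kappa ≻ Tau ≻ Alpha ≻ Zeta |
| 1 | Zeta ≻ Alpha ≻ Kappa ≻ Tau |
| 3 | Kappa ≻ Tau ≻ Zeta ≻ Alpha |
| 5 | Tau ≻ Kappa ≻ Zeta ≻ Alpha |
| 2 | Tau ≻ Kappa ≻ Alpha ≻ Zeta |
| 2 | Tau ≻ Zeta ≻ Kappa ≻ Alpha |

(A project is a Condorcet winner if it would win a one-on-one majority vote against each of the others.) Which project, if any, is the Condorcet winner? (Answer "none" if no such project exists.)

Pairwise majorities:
Zeta vs Tau: Zeta is ranked higher on 2+1 = 3 ballots, Tau on 18. Tau wins 18–3.
Zeta vs Kappa: 8 to 13, Kappa.
Zeta vs Alpha: Zeta is ranked higher on 2+1+3+5+2 = 13 ballots, Alpha on 8. Zeta wins 13–8.
Tau vs Kappa: 14 to 7, Tau.
Tau vs Alpha: Tau is ranked higher on 2+1+3+5+2+2 = 15 ballots, Alpha on 6. Tau wins 15–6.
Kappa vs Alpha: 2+1+3+5+2+2 = 15 for Kappa, 6 for Alpha — Kappa by 15–6.
Tau defeats every rival head-to-head and is the Condorcet winner.

Tau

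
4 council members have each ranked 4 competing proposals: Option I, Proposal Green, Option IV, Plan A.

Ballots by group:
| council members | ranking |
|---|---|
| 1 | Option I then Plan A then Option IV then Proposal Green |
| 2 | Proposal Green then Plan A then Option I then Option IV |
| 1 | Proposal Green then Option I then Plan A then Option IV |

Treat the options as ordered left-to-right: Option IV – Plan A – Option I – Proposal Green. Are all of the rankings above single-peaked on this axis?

Axis positions: Option IV=1, Plan A=2, Option I=3, Proposal Green=4.
Group 1 (peak Option I at position 3): ranking walks positions 3-2-1-4, expanding outward from the peak — single-peaked.
Group 2: ranking walks positions 4-2-3-1; Plan A is ranked above Option I even though Option I lies between Plan A and the peak Proposal Green on the axis — preferences dip and rise again. Not single-peaked.
Group 3 (peak Proposal Green at position 4): ranking walks positions 4-3-2-1, expanding outward from the peak — single-peaked.
Group 2 violates single-peakedness, so the profile is not single-peaked on this axis.

no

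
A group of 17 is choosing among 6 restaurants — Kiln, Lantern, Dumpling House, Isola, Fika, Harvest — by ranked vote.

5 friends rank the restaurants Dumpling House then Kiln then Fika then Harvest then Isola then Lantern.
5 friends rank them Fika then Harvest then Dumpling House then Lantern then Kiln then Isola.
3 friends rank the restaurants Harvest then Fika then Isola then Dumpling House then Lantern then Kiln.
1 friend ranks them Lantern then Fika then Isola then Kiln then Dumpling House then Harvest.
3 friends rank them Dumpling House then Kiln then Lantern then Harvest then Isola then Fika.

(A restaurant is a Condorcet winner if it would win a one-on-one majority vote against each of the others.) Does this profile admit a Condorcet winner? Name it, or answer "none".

Check each pair by majority over 17 ballots:
Kiln vs Lantern: 5+3 = 8 for Kiln, 9 for Lantern — Lantern by 9–8.
Kiln vs Dumpling House: 1 for Kiln, 16 for Dumpling House — Dumpling House by 16–1.
Kiln vs Isola: 13 to 4, Kiln.
Kiln vs Fika: Fika wins 9–8.
Kiln vs Harvest: Kiln is ranked higher on 5+1+3 = 9 ballots, Harvest on 8. Kiln wins 9–8.
Lantern–Dumpling House: Dumpling House 16–1.
Lantern vs Isola: Lantern is ranked higher on 5+1+3 = 9 ballots, Isola on 8. Lantern wins 9–8.
Lantern vs Fika: Fika, 13–4.
Lantern vs Harvest: Lantern is ranked higher on 1+3 = 4 ballots, Harvest on 13. Harvest wins 13–4.
Dumpling House vs Isola: Dumpling House preferred on 5+5+3 = 13 ballots; Dumpling House wins 13–4.
Dumpling House vs Fika: Fika wins 9–8.
Dumpling House vs Harvest: Dumpling House wins 9–8.
Isola–Fika: Fika 14–3.
Isola vs Harvest: Isola preferred on 1 ballot; Harvest wins 16–1.
Fika vs Harvest: 5+5+1 = 11 for Fika, 6 for Harvest — Fika by 11–6.
Fika wins every pairwise contest, so Fika is the Condorcet winner.

Fika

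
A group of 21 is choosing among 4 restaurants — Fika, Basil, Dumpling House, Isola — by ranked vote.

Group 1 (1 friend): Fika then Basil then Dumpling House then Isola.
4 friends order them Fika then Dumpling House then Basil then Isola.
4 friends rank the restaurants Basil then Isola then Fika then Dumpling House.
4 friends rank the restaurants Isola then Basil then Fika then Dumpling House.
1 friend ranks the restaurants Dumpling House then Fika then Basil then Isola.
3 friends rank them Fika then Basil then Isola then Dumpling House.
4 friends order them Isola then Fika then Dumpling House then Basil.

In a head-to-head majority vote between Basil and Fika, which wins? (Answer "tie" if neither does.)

Fika

Ballots ranking Basil above Fika: 4 + 4 = 8.
Ballots ranking Fika above Basil: 21 − 8 = 13.
Fika wins the head-to-head 13–8.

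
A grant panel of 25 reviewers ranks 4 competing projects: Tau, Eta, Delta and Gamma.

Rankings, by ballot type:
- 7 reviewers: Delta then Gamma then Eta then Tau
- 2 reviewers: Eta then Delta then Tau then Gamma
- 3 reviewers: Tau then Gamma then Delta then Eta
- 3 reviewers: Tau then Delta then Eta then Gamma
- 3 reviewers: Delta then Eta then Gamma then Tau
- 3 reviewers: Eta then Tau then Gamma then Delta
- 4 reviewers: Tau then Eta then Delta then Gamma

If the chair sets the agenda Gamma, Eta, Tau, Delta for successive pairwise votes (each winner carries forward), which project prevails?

Round 1: Gamma vs Eta — 10–15, Eta advances.
Round 2: Eta vs Tau — 15–10, Eta advances.
Round 3: Eta vs Delta — 9–16, Delta advances.
Delta survives the agenda.

Delta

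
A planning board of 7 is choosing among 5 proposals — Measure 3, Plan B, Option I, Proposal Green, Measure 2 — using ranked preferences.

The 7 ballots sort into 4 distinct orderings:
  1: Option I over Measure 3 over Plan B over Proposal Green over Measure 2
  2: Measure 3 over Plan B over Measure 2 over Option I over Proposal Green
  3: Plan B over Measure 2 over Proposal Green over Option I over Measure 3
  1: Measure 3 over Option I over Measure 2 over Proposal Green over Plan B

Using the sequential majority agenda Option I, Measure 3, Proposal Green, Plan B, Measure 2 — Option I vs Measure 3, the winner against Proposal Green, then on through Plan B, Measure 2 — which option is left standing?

Round 1: Option I vs Measure 3 — 4–3, Option I advances.
Round 2: Option I vs Proposal Green — 4–3, Option I advances.
Round 3: Option I vs Plan B — 2–5, Plan B advances.
Round 4: Plan B vs Measure 2 — 6–1, Plan B advances.
Plan B survives the agenda.

Plan B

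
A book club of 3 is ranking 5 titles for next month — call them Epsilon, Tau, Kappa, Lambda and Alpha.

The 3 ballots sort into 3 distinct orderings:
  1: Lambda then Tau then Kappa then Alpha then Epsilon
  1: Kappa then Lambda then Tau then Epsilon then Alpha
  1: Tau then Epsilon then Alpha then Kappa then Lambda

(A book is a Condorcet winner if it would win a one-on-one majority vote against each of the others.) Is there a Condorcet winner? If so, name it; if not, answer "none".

none

Check each pair by majority over 3 ballots:
Epsilon vs Tau: Tau, 3–0.
Epsilon vs Kappa: Kappa wins 2–1.
Epsilon vs Lambda: 1 for Epsilon, 2 for Lambda — Lambda by 2–1.
Epsilon vs Alpha: Epsilon preferred on 1+1 = 2 ballots; Epsilon wins 2–1.
Tau vs Kappa: Tau preferred on 1+1 = 2 ballots; Tau wins 2–1.
Tau–Lambda: Lambda 2–1.
Tau vs Alpha: 3 to 0, Tau.
Kappa vs Lambda: Kappa, 2–1.
Kappa–Alpha: Kappa 2–1.
Lambda vs Alpha: Lambda preferred on 1+1 = 2 ballots; Lambda wins 2–1.
No book is unbeaten: Epsilon loses to Tau; Tau loses to Lambda; Kappa loses to Tau; Lambda loses to Kappa; Alpha loses to Epsilon. In particular Tau → Kappa → Lambda → Tau is a majority cycle — no Condorcet winner exists.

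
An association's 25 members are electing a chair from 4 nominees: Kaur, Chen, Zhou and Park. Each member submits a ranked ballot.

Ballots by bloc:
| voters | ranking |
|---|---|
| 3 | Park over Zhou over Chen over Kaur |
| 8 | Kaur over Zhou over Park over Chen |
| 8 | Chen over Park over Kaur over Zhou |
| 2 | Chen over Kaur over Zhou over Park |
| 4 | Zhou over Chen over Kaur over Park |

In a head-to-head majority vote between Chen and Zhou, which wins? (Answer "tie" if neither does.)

Zhou

Ballots ranking Chen above Zhou: 8 + 2 = 10.
Ballots ranking Zhou above Chen: 25 − 10 = 15.
Zhou wins the head-to-head 15–10.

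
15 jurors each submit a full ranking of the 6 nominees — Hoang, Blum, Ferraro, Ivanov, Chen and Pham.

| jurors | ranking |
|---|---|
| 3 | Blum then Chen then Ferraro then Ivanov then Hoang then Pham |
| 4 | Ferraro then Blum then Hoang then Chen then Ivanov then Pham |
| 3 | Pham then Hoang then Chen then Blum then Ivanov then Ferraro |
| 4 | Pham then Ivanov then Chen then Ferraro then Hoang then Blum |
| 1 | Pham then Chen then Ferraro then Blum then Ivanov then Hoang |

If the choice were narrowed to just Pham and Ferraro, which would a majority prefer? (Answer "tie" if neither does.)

Pham

Ballots ranking Pham above Ferraro: 3 + 4 + 1 = 8.
Ballots ranking Ferraro above Pham: 15 − 8 = 7.
Pham wins the head-to-head 8–7.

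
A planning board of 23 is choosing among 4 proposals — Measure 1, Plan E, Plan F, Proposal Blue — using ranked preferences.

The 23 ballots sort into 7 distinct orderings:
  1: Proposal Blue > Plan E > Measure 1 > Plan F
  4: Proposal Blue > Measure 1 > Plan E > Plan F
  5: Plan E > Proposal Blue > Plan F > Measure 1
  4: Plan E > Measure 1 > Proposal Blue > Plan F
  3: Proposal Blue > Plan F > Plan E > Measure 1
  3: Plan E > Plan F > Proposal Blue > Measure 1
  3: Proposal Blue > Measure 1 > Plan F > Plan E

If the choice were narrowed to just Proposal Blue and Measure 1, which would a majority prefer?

Ballots ranking Proposal Blue above Measure 1: 1 + 4 + 5 + 3 + 3 + 3 = 19.
Ballots ranking Measure 1 above Proposal Blue: 23 − 19 = 4.
Proposal Blue wins the head-to-head 19–4.

Proposal Blue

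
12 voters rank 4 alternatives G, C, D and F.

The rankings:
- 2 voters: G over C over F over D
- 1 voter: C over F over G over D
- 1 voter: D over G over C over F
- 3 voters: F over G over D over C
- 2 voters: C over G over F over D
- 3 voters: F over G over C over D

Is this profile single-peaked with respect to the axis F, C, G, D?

Axis positions: F=1, C=2, G=3, D=4.
Group 1 (peak G at position 3): ranking walks positions 3-2-1-4, expanding outward from the peak — single-peaked.
Group 2 (peak C at position 2): ranking walks positions 2-1-3-4, expanding outward from the peak — single-peaked.
Group 3 (peak D at position 4): ranking walks positions 4-3-2-1, expanding outward from the peak — single-peaked.
Group 4: ranking walks positions 1-3-4-2; G is ranked above C even though C lies between G and the peak F on the axis — preferences dip and rise again. Not single-peaked.
Group 5 (peak C at position 2): ranking walks positions 2-3-1-4, expanding outward from the peak — single-peaked.
Group 6: ranking walks positions 1-3-2-4; G is ranked above C even though C lies between G and the peak F on the axis — preferences dip and rise again. Not single-peaked.
Group 4 violates single-peakedness, so the profile is not single-peaked on this axis.

no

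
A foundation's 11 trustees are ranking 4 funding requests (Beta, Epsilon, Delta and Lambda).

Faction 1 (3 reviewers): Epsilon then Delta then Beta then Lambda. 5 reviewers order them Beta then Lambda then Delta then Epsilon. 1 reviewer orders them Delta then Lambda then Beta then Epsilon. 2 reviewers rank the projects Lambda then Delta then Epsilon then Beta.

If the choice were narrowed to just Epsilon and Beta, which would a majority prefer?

Ballots ranking Epsilon above Beta: 3 + 2 = 5.
Ballots ranking Beta above Epsilon: 11 − 5 = 6.
Beta wins the head-to-head 6–5.

Beta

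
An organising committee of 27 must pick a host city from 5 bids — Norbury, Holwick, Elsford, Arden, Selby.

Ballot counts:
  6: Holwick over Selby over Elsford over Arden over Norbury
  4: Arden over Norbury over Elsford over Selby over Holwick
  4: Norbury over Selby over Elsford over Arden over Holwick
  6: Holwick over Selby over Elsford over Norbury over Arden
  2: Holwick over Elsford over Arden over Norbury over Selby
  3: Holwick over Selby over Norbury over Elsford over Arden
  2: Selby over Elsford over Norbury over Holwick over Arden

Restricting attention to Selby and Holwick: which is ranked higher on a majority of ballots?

Ballots ranking Selby above Holwick: 4 + 4 + 2 = 10.
Ballots ranking Holwick above Selby: 27 − 10 = 17.
Holwick wins the head-to-head 17–10.

Holwick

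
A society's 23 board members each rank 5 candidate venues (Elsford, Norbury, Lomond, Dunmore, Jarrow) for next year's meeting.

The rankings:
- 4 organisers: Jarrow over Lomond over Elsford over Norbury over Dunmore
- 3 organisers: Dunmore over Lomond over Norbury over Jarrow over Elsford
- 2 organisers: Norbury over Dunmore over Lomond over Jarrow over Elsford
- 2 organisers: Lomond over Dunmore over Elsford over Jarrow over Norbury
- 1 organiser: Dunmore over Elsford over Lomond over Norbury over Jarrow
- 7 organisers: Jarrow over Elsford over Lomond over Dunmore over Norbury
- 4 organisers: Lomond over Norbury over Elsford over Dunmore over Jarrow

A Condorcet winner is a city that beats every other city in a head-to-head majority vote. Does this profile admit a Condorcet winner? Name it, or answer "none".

Lomond

Pairwise majorities:
Elsford vs Norbury: Elsford, 14–9.
Elsford vs Lomond: Elsford is ranked higher on 1+7 = 8 ballots, Lomond on 15. Lomond wins 15–8.
Elsford vs Dunmore: 15 to 8, Elsford.
Elsford vs Jarrow: Jarrow wins 16–7.
Norbury vs Lomond: Norbury is ranked higher on 2 ballots, Lomond on 21. Lomond wins 21–2.
Norbury vs Dunmore: 10 to 13, Dunmore.
Norbury–Jarrow: Jarrow 13–10.
Lomond vs Dunmore: Lomond is ranked higher on 4+2+7+4 = 17 ballots, Dunmore on 6. Lomond wins 17–6.
Lomond vs Jarrow: Lomond is ranked higher on 3+2+2+1+4 = 12 ballots, Jarrow on 11. Lomond wins 12–11.
Dunmore vs Jarrow: 12 to 11, Dunmore.
Only Lomond has no losses; Lomond is the Condorcet winner.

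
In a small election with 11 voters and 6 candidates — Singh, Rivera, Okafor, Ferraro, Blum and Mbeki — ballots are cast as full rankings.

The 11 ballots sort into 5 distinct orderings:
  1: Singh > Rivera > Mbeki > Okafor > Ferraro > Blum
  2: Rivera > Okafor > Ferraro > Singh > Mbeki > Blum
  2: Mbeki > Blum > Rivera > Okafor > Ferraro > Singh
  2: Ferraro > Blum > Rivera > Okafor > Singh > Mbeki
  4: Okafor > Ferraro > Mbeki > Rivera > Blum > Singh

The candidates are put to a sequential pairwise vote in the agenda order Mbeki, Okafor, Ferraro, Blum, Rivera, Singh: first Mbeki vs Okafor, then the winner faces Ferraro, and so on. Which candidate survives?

Round 1: Mbeki vs Okafor — 3–8, Okafor advances.
Round 2: Okafor vs Ferraro — 9–2, Okafor advances.
Round 3: Okafor vs Blum — 7–4, Okafor advances.
Round 4: Okafor vs Rivera — 4–7, Rivera advances.
Round 5: Rivera vs Singh — 10–1, Rivera advances.
The agenda winner is Rivera.

Rivera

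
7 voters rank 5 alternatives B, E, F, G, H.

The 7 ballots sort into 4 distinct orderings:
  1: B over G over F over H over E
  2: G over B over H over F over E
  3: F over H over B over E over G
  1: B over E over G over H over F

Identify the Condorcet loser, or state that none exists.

Pairwise majorities:
B vs E: B preferred on 1+2+3+1 = 7 ballots; B wins 7–0.
B vs F: B preferred on 1+2+1 = 4 ballots; B wins 4–3.
B vs G: 5 to 2, B.
B vs H: B is ranked higher on 1+2+1 = 4 ballots, H on 3. B wins 4–3.
E vs F: E is ranked higher on 1 ballot, F on 6. F wins 6–1.
E vs G: E wins 4–3.
E vs H: E is ranked higher on 1 ballot, H on 6. H wins 6–1.
F vs G: 3 for F, 4 for G — G by 4–3.
F vs H: F is ranked higher on 1+3 = 4 ballots, H on 3. F wins 4–3.
G vs H: G, 4–3.
Each alternative has at least one pairwise win (B beats E; E beats G; F beats E; G beats F; H beats E) — no Condorcet loser.

none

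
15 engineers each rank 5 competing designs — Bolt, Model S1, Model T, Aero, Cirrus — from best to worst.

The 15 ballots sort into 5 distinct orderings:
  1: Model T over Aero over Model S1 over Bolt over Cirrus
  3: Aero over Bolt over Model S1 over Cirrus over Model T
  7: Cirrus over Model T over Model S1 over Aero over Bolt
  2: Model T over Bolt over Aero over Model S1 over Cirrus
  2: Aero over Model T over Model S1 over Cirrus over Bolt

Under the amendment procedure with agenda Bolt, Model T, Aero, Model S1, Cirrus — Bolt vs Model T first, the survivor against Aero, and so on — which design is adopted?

Cirrus

Round 1: Bolt vs Model T — 3–12, Model T advances.
Round 2: Model T vs Aero — 10–5, Model T advances.
Round 3: Model T vs Model S1 — 12–3, Model T advances.
Round 4: Model T vs Cirrus — 5–10, Cirrus advances.
The agenda winner is Cirrus.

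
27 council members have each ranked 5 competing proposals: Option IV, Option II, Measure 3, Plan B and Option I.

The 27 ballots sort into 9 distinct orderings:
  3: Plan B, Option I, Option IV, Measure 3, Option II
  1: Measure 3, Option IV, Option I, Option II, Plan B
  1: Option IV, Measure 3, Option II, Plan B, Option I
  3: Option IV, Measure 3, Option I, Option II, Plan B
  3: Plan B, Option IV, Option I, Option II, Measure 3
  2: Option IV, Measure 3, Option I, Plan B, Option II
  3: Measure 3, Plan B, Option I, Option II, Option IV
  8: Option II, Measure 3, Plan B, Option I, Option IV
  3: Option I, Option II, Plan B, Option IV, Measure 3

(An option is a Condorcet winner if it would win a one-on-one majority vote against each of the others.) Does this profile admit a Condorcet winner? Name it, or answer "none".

Pairwise majorities:
Option IV–Option II: Option II 14–13.
Option IV vs Measure 3: Option IV is ranked higher on 3+1+3+3+2+3 = 15 ballots, Measure 3 on 12. Option IV wins 15–12.
Option IV–Plan B: Plan B 20–7.
Option IV vs Option I: Option IV preferred on 1+1+3+3+2 = 10 ballots; Option I wins 17–10.
Option II vs Measure 3: 3+8+3 = 14 for Option II, 13 for Measure 3 — Option II by 14–13.
Option II vs Plan B: Option II wins 16–11.
Option II vs Option I: Option I, 18–9.
Measure 3–Plan B: Measure 3 18–9.
Measure 3 vs Option I: Measure 3 wins 18–9.
Plan B–Option I: Plan B 18–9.
Each option drops at least one matchup (Option IV loses to Option II; Option II loses to Option I; Measure 3 loses to Option IV; Plan B loses to Option II; Option I loses to Measure 3); the cycle Option IV > Measure 3 > Plan B > Option IV rules out a Condorcet winner.

none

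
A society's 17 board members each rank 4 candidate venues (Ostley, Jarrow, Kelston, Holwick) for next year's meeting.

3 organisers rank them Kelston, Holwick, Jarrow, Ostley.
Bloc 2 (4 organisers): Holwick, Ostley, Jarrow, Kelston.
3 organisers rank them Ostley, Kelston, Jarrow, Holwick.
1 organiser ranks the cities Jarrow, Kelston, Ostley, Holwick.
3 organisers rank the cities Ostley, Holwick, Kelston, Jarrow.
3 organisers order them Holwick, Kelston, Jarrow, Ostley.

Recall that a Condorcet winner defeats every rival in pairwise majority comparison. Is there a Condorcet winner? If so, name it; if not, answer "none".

Check each pair by majority over 17 ballots:
Ostley–Jarrow: Ostley 10–7.
Ostley vs Kelston: Ostley, 10–7.
Ostley vs Holwick: Holwick, 10–7.
Jarrow–Kelston: Kelston 12–5.
Jarrow vs Holwick: Holwick wins 13–4.
Kelston vs Holwick: Holwick wins 10–7.
Only Holwick has no losses; Holwick is the Condorcet winner.

Holwick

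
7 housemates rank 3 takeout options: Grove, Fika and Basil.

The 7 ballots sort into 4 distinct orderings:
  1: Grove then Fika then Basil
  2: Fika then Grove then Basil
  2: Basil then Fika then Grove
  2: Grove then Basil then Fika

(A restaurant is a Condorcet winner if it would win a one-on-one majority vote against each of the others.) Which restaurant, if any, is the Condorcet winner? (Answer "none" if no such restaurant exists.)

Pairwise majorities:
Grove vs Fika: Grove preferred on 1+2 = 3 ballots; Fika wins 4–3.
Grove vs Basil: Grove, 5–2.
Fika vs Basil: Basil, 4–3.
Each restaurant drops at least one matchup (Grove loses to Fika; Fika loses to Basil; Basil loses to Grove); the cycle Grove beats Basil beats Fika beats Grove rules out a Condorcet winner.

none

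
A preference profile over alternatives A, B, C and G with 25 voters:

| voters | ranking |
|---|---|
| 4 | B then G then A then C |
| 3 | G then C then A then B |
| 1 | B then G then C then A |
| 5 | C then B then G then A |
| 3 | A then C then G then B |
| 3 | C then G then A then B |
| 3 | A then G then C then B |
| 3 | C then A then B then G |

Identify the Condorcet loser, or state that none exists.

Head-to-head results (25 voters):
A vs B: 15 to 10, A.
A vs C: A preferred on 4+3+3 = 10 ballots; C wins 15–10.
A vs G: G wins 16–9.
B vs C: B preferred on 4+1 = 5 ballots; C wins 20–5.
B vs G: 13 to 12, B.
C–G: C 14–11.
Every alternative wins at least one matchup (A beats B; B beats G; C beats A; G beats A), so there is no Condorcet loser.

none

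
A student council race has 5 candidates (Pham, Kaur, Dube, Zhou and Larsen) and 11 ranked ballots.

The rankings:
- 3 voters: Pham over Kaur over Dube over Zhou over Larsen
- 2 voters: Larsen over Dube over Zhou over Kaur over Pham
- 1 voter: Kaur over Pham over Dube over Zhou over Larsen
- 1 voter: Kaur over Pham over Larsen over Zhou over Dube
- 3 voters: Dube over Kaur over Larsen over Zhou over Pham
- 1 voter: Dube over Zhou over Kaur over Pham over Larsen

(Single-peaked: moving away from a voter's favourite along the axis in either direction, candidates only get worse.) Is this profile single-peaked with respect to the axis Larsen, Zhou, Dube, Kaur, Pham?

Axis positions: Larsen=1, Zhou=2, Dube=3, Kaur=4, Pham=5.
Bloc 1 (peak Pham at position 5): ranking walks positions 5-4-3-2-1, expanding outward from the peak — single-peaked.
Bloc 2: ranking walks positions 1-3-2-4-5; Dube is ranked above Zhou even though Zhou lies between Dube and the peak Larsen on the axis — preferences dip and rise again. Not single-peaked.
Bloc 3 (peak Kaur at position 4): ranking walks positions 4-5-3-2-1, expanding outward from the peak — single-peaked.
Bloc 4: ranking walks positions 4-5-1-2-3; Larsen is ranked above Dube even though Dube lies between Larsen and the peak Kaur on the axis — preferences dip and rise again. Not single-peaked.
Bloc 5: ranking walks positions 3-4-1-2-5; Larsen is ranked above Zhou even though Zhou lies between Larsen and the peak Dube on the axis — preferences dip and rise again. Not single-peaked.
Bloc 6 (peak Dube at position 3): ranking walks positions 3-2-4-5-1, expanding outward from the peak — single-peaked.
Bloc 2 violates single-peakedness, so the profile is not single-peaked on this axis.

no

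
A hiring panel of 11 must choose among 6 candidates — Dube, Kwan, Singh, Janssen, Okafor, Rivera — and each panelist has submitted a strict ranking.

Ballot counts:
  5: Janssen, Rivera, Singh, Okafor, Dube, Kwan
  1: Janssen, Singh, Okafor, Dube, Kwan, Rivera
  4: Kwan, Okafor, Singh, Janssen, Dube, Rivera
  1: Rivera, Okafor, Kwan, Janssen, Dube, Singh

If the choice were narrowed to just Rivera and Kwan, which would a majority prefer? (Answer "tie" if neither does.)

Ballots ranking Rivera above Kwan: 5 + 1 = 6.
Ballots ranking Kwan above Rivera: 11 − 6 = 5.
Rivera wins the head-to-head 6–5.

Rivera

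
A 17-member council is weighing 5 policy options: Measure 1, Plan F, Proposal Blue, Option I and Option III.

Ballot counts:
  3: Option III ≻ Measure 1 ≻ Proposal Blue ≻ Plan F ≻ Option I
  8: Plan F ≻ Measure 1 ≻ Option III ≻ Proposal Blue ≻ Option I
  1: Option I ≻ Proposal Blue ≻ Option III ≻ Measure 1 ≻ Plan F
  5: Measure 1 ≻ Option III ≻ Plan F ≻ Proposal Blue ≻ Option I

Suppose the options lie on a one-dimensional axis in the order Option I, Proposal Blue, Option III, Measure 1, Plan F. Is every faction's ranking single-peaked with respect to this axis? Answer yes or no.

yes

Axis positions: Option I=1, Proposal Blue=2, Option III=3, Measure 1=4, Plan F=5.
Faction 1 (peak Option III at position 3): ranking walks positions 3-4-2-5-1, expanding outward from the peak — single-peaked.
Faction 2 (peak Plan F at position 5): ranking walks positions 5-4-3-2-1, expanding outward from the peak — single-peaked.
Faction 3 (peak Option I at position 1): ranking walks positions 1-2-3-4-5, expanding outward from the peak — single-peaked.
Faction 4 (peak Measure 1 at position 4): ranking walks positions 4-3-5-2-1, expanding outward from the peak — single-peaked.
Every ranking is single-peaked on this axis.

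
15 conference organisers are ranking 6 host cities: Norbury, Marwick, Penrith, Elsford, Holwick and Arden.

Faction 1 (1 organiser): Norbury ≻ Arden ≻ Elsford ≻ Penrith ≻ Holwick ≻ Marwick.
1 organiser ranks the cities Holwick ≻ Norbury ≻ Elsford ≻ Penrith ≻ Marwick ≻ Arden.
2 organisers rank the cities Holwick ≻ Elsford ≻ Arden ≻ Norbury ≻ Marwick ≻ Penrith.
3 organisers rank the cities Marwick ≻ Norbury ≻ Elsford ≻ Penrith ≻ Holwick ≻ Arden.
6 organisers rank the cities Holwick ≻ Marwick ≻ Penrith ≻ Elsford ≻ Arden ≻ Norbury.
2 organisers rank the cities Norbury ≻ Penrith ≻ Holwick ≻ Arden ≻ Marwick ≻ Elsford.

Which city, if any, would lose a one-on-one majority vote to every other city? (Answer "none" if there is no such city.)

none

Head-to-head results (15 organisers):
Norbury–Marwick: Marwick 9–6.
Norbury vs Penrith: Norbury, 9–6.
Norbury vs Elsford: Elsford wins 8–7.
Norbury vs Holwick: Norbury preferred on 1+3+2 = 6 ballots; Holwick wins 9–6.
Norbury vs Arden: Norbury is ranked higher on 1+1+3+2 = 7 ballots, Arden on 8. Arden wins 8–7.
Marwick vs Penrith: Marwick wins 11–4.
Marwick vs Elsford: Marwick is ranked higher on 3+6+2 = 11 ballots, Elsford on 4. Marwick wins 11–4.
Marwick vs Holwick: Marwick preferred on 3 ballots; Holwick wins 12–3.
Marwick vs Arden: 10 to 5, Marwick.
Penrith vs Elsford: 6+2 = 8 for Penrith, 7 for Elsford — Penrith by 8–7.
Penrith vs Holwick: Penrith preferred on 1+3+2 = 6 ballots; Holwick wins 9–6.
Penrith vs Arden: Penrith wins 12–3.
Elsford vs Holwick: Holwick wins 11–4.
Elsford vs Arden: Elsford preferred on 1+2+3+6 = 12 ballots; Elsford wins 12–3.
Holwick–Arden: Holwick 14–1.
No city is winless: Norbury beats Penrith; Marwick beats Norbury; Penrith beats Elsford; Elsford beats Norbury; Holwick beats Norbury; Arden beats Norbury. There is no Condorcet loser.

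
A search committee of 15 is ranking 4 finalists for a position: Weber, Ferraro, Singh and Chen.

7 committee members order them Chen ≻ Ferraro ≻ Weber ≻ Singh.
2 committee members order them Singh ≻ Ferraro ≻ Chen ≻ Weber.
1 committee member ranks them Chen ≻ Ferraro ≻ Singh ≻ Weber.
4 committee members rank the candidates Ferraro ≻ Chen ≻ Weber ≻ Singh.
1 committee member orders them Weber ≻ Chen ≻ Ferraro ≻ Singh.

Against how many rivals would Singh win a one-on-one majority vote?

0

Singh against each rival (15 committee members):
Singh vs Weber: Weber wins 12–3.
Singh vs Ferraro: Ferraro, 13–2.
Singh vs Chen: 2 to 13, Chen.
Singh beats no one; loses to Weber, Ferraro, Chen — 0 pairwise wins.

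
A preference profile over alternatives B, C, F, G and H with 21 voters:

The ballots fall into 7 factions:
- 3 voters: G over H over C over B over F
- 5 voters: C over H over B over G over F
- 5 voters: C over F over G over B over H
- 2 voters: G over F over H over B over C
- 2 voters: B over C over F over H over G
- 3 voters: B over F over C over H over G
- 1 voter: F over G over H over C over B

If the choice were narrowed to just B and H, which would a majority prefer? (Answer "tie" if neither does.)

Ballots ranking B above H: 5 + 2 + 3 = 10.
Ballots ranking H above B: 21 − 10 = 11.
H wins the head-to-head 11–10.

H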